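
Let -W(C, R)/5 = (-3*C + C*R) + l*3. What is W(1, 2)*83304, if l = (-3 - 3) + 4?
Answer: 2915640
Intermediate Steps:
l = -2 (l = -6 + 4 = -2)
W(C, R) = 30 + 15*C - 5*C*R (W(C, R) = -5*((-3*C + C*R) - 2*3) = -5*((-3*C + C*R) - 6) = -5*(-6 - 3*C + C*R) = 30 + 15*C - 5*C*R)
W(1, 2)*83304 = (30 + 15*1 - 5*1*2)*83304 = (30 + 15 - 10)*83304 = 35*83304 = 2915640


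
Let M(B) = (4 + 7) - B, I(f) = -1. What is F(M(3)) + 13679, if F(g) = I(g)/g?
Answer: 109431/8 ≈ 13679.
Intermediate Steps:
M(B) = 11 - B
F(g) = -1/g
F(M(3)) + 13679 = -1/(11 - 1*3) + 13679 = -1/(11 - 3) + 13679 = -1/8 + 13679 = -1*⅛ + 13679 = -⅛ + 13679 = 109431/8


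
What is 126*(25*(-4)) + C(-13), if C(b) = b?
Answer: -12613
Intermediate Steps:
126*(25*(-4)) + C(-13) = 126*(25*(-4)) - 13 = 126*(-100) - 13 = -12600 - 13 = -12613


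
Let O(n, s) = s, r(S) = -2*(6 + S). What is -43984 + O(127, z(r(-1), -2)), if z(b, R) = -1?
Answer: -43985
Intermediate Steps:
r(S) = -12 - 2*S
-43984 + O(127, z(r(-1), -2)) = -43984 - 1 = -43985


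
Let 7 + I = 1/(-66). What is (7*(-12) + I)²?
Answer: 36084049/4356 ≈ 8283.8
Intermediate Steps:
I = -463/66 (I = -7 + 1/(-66) = -7 - 1/66 = -463/66 ≈ -7.0152)
(7*(-12) + I)² = (7*(-12) - 463/66)² = (-84 - 463/66)² = (-6007/66)² = 36084049/4356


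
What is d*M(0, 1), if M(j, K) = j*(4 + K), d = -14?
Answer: 0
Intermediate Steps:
d*M(0, 1) = -0*(4 + 1) = -0*5 = -14*0 = 0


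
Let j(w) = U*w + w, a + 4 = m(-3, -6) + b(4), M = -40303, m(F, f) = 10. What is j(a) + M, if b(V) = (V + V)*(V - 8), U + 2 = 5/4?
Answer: -80619/2 ≈ -40310.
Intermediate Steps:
U = -¾ (U = -2 + 5/4 = -¾ ≈ -0.75000)
b(V) = 2*V*(-8 + V) (b(V) = (2*V)*(-8 + V) = 2*V*(-8 + V))
a = -26 (a = -4 + (10 + 2*4*(-8 + 4)) = -4 + (10 + 2*4*(-4)) = -4 + (10 - 32) = -4 - 22 = -26)
j(w) = w/4 (j(w) = -3*w/4 + w = w/4)
j(a) + M = (¼)*(-26) - 40303 = -13/2 - 40303 = -80619/2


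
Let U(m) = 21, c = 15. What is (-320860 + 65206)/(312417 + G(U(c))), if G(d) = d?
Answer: -6087/7439 ≈ -0.81826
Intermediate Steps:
(-320860 + 65206)/(312417 + G(U(c))) = (-320860 + 65206)/(312417 + 21) = -255654/312438 = -255654*1/312438 = -6087/7439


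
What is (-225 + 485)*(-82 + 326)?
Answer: 63440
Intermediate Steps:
(-225 + 485)*(-82 + 326) = 260*244 = 63440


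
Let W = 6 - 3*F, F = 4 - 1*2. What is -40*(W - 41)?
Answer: 1640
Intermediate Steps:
F = 2 (F = 4 - 2 = 2)
W = 0 (W = 6 - 3*2 = 6 - 6 = 0)
-40*(W - 41) = -40*(0 - 41) = -40*(-41) = 1640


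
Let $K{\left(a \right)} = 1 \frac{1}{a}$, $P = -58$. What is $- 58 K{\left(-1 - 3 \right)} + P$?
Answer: $- \frac{87}{2} \approx -43.5$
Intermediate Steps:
$K{\left(a \right)} = \frac{1}{a}$
$- 58 K{\left(-1 - 3 \right)} + P = - \frac{58}{-1 - 3} - 58 = - \frac{58}{-4} - 58 = \left(-58\right) \left(- \frac{1}{4}\right) - 58 = \frac{29}{2} - 58 = - \frac{87}{2}$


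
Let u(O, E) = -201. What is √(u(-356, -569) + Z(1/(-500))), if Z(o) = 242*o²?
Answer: I*√50249758/500 ≈ 14.177*I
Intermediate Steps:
√(u(-356, -569) + Z(1/(-500))) = √(-201 + 242*(1/(-500))²) = √(-201 + 242*(-1/500)²) = √(-201 + 242*(1/250000)) = √(-201 + 121/125000) = √(-25124879/125000) = I*√50249758/500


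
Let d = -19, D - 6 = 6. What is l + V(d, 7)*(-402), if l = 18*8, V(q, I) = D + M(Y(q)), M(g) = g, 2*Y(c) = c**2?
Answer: -77241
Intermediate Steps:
D = 12 (D = 6 + 6 = 12)
Y(c) = c**2/2
V(q, I) = 12 + q**2/2
l = 144
l + V(d, 7)*(-402) = 144 + (12 + (1/2)*(-19)**2)*(-402) = 144 + (12 + (1/2)*361)*(-402) = 144 + (12 + 361/2)*(-402) = 144 + (385/2)*(-402) = 144 - 77385 = -77241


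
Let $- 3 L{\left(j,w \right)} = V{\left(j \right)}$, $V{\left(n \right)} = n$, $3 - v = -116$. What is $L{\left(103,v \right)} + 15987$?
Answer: $\frac{47858}{3} \approx 15953.0$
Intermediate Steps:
$v = 119$ ($v = 3 - -116 = 3 + 116 = 119$)
$L{\left(j,w \right)} = - \frac{j}{3}$
$L{\left(103,v \right)} + 15987 = \left(- \frac{1}{3}\right) 103 + 15987 = - \frac{103}{3} + 15987 = \frac{47858}{3}$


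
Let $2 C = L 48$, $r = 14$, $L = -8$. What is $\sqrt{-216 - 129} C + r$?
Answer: $14 - 192 i \sqrt{345} \approx 14.0 - 3566.2 i$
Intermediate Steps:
$C = -192$ ($C = \frac{\left(-8\right) 48}{2} = \frac{1}{2} \left(-384\right) = -192$)
$\sqrt{-216 - 129} C + r = \sqrt{-216 - 129} \left(-192\right) + 14 = \sqrt{-345} \left(-192\right) + 14 = i \sqrt{345} \left(-192\right) + 14 = - 192 i \sqrt{345} + 14 = 14 - 192 i \sqrt{345}$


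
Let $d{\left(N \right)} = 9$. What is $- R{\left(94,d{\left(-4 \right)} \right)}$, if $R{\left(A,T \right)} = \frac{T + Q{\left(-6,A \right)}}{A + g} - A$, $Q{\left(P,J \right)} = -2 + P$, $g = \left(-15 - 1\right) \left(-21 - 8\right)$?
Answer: $\frac{52451}{558} \approx 93.998$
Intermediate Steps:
$g = 464$ ($g = \left(-16\right) \left(-29\right) = 464$)
$R{\left(A,T \right)} = - A + \frac{-8 + T}{464 + A}$ ($R{\left(A,T \right)} = \frac{T - 8}{A + 464} - A = \frac{T - 8}{464 + A} - A = \frac{-8 + T}{464 + A} - A = - A + \frac{-8 + T}{464 + A}$)
$- R{\left(94,d{\left(-4 \right)} \right)} = - \frac{-8 + 9 - 94^{2} - 43616}{464 + 94} = - \frac{-8 + 9 - 8836 - 43616}{558} = - \frac{-52451}{558} = \left(-1\right) \left(- \frac{52451}{558}\right) = \frac{52451}{558}$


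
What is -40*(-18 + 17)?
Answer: 40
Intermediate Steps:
-40*(-18 + 17) = -40*(-1) = 40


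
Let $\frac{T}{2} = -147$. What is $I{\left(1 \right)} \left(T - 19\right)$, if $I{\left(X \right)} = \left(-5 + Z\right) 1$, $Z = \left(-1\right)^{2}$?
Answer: $1252$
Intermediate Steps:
$Z = 1$
$I{\left(X \right)} = -4$ ($I{\left(X \right)} = \left(-5 + 1\right) 1 = \left(-4\right) 1 = -4$)
$T = -294$ ($T = 2 \left(-147\right) = -294$)
$I{\left(1 \right)} \left(T - 19\right) = - 4 \left(-294 - 19\right) = \left(-4\right) \left(-313\right) = 1252$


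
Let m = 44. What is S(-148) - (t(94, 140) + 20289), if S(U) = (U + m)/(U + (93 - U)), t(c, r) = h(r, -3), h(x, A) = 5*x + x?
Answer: -1965101/93 ≈ -21130.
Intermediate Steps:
h(x, A) = 6*x
t(c, r) = 6*r
S(U) = 44/93 + U/93 (S(U) = (U + 44)/(U + (93 - U)) = (44 + U)/93 = (44 + U)*(1/93) = 44/93 + U/93)
S(-148) - (t(94, 140) + 20289) = (44/93 + (1/93)*(-148)) - (6*140 + 20289) = (44/93 - 148/93) - (840 + 20289) = -104/93 - 1*21129 = -104/93 - 21129 = -1965101/93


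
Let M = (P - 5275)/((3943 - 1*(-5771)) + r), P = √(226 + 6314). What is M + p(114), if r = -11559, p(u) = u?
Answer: 43121/369 - 2*√1635/1845 ≈ 116.82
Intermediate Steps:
P = 2*√1635 (P = √6540 = 2*√1635 ≈ 80.870)
M = 1055/369 - 2*√1635/1845 (M = (2*√1635 - 5275)/((3943 - 1*(-5771)) - 11559) = (-5275 + 2*√1635)/((3943 + 5771) - 11559) = (-5275 + 2*√1635)/(9714 - 11559) = (-5275 + 2*√1635)/(-1845) = (-5275 + 2*√1635)*(-1/1845) = 1055/369 - 2*√1635/1845 ≈ 2.8152)
M + p(114) = (1055/369 - 2*√1635/1845) + 114 = 43121/369 - 2*√1635/1845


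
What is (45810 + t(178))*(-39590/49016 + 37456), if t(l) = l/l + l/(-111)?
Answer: 1555880351354693/906796 ≈ 1.7158e+9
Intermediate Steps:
t(l) = 1 - l/111 (t(l) = 1 + l*(-1/111) = 1 - l/111)
(45810 + t(178))*(-39590/49016 + 37456) = (45810 + (1 - 1/111*178))*(-39590/49016 + 37456) = (45810 + (1 - 178/111))*(-39590*1/49016 + 37456) = (45810 - 67/111)*(-19795/24508 + 37456) = (5084843/111)*(917951853/24508) = 1555880351354693/906796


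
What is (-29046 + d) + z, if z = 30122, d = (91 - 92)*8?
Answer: 1068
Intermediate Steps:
d = -8 (d = -1*8 = -8)
(-29046 + d) + z = (-29046 - 8) + 30122 = -29054 + 30122 = 1068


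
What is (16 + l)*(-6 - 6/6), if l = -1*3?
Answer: -91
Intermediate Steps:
l = -3
(16 + l)*(-6 - 6/6) = (16 - 3)*(-6 - 6/6) = 13*(-6 - 6/6) = 13*(-6 - 1*1) = 13*(-6 - 1) = 13*(-7) = -91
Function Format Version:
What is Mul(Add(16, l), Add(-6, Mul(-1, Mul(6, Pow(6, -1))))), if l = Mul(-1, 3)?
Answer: -91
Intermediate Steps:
l = -3
Mul(Add(16, l), Add(-6, Mul(-1, Mul(6, Pow(6, -1))))) = Mul(Add(16, -3), Add(-6, Mul(-1, Mul(6, Pow(6, -1))))) = Mul(13, Add(-6, Mul(-1, Mul(6, Rational(1, 6))))) = Mul(13, Add(-6, Mul(-1, 1))) = Mul(13, Add(-6, -1)) = Mul(13, -7) = -91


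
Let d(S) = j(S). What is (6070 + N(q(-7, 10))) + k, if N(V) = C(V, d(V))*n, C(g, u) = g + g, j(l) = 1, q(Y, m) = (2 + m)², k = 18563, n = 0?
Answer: 24633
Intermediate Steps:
d(S) = 1
C(g, u) = 2*g
N(V) = 0 (N(V) = (2*V)*0 = 0)
(6070 + N(q(-7, 10))) + k = (6070 + 0) + 18563 = 6070 + 18563 = 24633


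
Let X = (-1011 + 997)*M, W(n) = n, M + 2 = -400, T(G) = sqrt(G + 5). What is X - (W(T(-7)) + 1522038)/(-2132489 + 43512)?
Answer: 11758284594/2088977 + I*sqrt(2)/2088977 ≈ 5628.7 + 6.7699e-7*I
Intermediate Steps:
T(G) = sqrt(5 + G)
M = -402 (M = -2 - 400 = -402)
X = 5628 (X = (-1011 + 997)*(-402) = -14*(-402) = 5628)
X - (W(T(-7)) + 1522038)/(-2132489 + 43512) = 5628 - (sqrt(5 - 7) + 1522038)/(-2132489 + 43512) = 5628 - (sqrt(-2) + 1522038)/(-2088977) = 5628 - (I*sqrt(2) + 1522038)*(-1)/2088977 = 5628 - (1522038 + I*sqrt(2))*(-1)/2088977 = 5628 - (-1522038/2088977 - I*sqrt(2)/2088977) = 5628 + (1522038/2088977 + I*sqrt(2)/2088977) = 11758284594/2088977 + I*sqrt(2)/2088977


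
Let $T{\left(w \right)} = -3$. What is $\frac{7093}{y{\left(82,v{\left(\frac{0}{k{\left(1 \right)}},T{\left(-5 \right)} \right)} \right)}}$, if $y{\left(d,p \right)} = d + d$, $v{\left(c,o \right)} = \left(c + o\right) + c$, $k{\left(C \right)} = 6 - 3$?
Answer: $\frac{173}{4} \approx 43.25$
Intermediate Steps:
$k{\left(C \right)} = 3$ ($k{\left(C \right)} = 6 - 3 = 3$)
$v{\left(c,o \right)} = o + 2 c$
$y{\left(d,p \right)} = 2 d$
$\frac{7093}{y{\left(82,v{\left(\frac{0}{k{\left(1 \right)}},T{\left(-5 \right)} \right)} \right)}} = \frac{7093}{2 \cdot 82} = \frac{7093}{164} = 7093 \cdot \frac{1}{164} = \frac{173}{4}$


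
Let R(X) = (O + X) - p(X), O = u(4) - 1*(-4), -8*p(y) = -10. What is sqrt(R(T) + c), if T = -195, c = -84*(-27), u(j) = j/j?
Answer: 3*sqrt(923)/2 ≈ 45.571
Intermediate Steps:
u(j) = 1
c = 2268
p(y) = 5/4 (p(y) = -1/8*(-10) = 5/4)
O = 5 (O = 1 - 1*(-4) = 1 + 4 = 5)
R(X) = 15/4 + X (R(X) = (5 + X) - 1*5/4 = (5 + X) - 5/4 = 15/4 + X)
sqrt(R(T) + c) = sqrt((15/4 - 195) + 2268) = sqrt(-765/4 + 2268) = sqrt(8307/4) = 3*sqrt(923)/2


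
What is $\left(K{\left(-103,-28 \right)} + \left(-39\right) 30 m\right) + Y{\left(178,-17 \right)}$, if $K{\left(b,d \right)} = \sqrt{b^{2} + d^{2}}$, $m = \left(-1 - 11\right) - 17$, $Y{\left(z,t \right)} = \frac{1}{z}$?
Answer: $\frac{6039541}{178} + \sqrt{11393} \approx 34037.0$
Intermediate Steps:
$m = -29$ ($m = -12 - 17 = -29$)
$\left(K{\left(-103,-28 \right)} + \left(-39\right) 30 m\right) + Y{\left(178,-17 \right)} = \left(\sqrt{\left(-103\right)^{2} + \left(-28\right)^{2}} + \left(-39\right) 30 \left(-29\right)\right) + \frac{1}{178} = \left(\sqrt{10609 + 784} - -33930\right) + \frac{1}{178} = \left(\sqrt{11393} + 33930\right) + \frac{1}{178} = \left(33930 + \sqrt{11393}\right) + \frac{1}{178} = \frac{6039541}{178} + \sqrt{11393}$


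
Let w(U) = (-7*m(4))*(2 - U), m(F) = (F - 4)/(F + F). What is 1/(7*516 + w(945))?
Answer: 1/3612 ≈ 0.00027685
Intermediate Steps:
m(F) = (-4 + F)/(2*F) (m(F) = (-4 + F)/((2*F)) = (-4 + F)*(1/(2*F)) = (-4 + F)/(2*F))
w(U) = 0 (w(U) = (-7*(-4 + 4)/(2*4))*(2 - U) = (-7*0/(2*4))*(2 - U) = (-7*0)*(2 - U) = 0*(2 - U) = 0)
1/(7*516 + w(945)) = 1/(7*516 + 0) = 1/(3612 + 0) = 1/3612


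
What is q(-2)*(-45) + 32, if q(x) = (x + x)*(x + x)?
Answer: -688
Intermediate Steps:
q(x) = 4*x**2 (q(x) = (2*x)*(2*x) = 4*x**2)
q(-2)*(-45) + 32 = (4*(-2)**2)*(-45) + 32 = (4*4)*(-45) + 32 = 16*(-45) + 32 = -720 + 32 = -688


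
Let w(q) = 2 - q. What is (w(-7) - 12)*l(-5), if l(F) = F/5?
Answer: 3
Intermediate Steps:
l(F) = F/5 (l(F) = F*(1/5) = F/5)
(w(-7) - 12)*l(-5) = ((2 - 1*(-7)) - 12)*((1/5)*(-5)) = ((2 + 7) - 12)*(-1) = (9 - 12)*(-1) = -3*(-1) = 3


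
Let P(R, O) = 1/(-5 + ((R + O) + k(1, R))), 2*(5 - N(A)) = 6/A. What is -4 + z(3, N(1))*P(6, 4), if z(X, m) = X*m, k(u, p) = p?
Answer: -38/11 ≈ -3.4545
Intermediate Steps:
N(A) = 5 - 3/A
P(R, O) = 1/(-5 + O + 2*R) (P(R, O) = 1/(-5 + ((R + O) + R)) = 1/(-5 + ((O + R) + R)) = 1/(-5 + (O + 2*R)) = 1/(-5 + O + 2*R))
-4 + z(3, N(1))*P(6, 4) = -4 + (3*(5 - 3/1))/(-5 + 4 + 2*6) = -4 + (3*(5 - 3*1))/(-5 + 4 + 12) = -4 + (3*(5 - 3))/11 = -4 + (3*2)*(1/11) = -4 + 6*(1/11) = -4 + 6/11 = -38/11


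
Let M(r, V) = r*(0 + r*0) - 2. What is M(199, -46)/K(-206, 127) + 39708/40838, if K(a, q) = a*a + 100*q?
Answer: 547314653/562910992 ≈ 0.97229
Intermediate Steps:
K(a, q) = a² + 100*q
M(r, V) = -2 (M(r, V) = r*(0 + 0) - 2 = r*0 - 2 = 0 - 2 = -2)
M(199, -46)/K(-206, 127) + 39708/40838 = -2/((-206)² + 100*127) + 39708/40838 = -2/(42436 + 12700) + 39708*(1/40838) = -2/55136 + 19854/20419 = -2*1/55136 + 19854/20419 = -1/27568 + 19854/20419 = 547314653/562910992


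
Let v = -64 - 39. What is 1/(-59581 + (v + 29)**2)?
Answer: -1/54105 ≈ -1.8483e-5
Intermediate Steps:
v = -103
1/(-59581 + (v + 29)**2) = 1/(-59581 + (-103 + 29)**2) = 1/(-59581 + (-74)**2) = 1/(-59581 + 5476) = 1/(-54105) = -1/54105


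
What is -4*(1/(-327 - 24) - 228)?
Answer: 320116/351 ≈ 912.01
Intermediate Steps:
-4*(1/(-327 - 24) - 228) = -4*(1/(-351) - 228) = -4*(-1/351 - 228) = -4*(-80029/351) = 320116/351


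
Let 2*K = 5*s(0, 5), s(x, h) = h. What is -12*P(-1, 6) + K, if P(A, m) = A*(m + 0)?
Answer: 169/2 ≈ 84.500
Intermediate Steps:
P(A, m) = A*m
K = 25/2 (K = (5*5)/2 = (½)*25 = 25/2 ≈ 12.500)
-12*P(-1, 6) + K = -(-12)*6 + 25/2 = -12*(-6) + 25/2 = 72 + 25/2 = 169/2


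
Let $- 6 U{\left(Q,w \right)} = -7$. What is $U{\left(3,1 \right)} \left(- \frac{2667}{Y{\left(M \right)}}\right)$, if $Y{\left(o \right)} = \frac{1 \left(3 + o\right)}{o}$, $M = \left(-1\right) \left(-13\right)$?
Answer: $- \frac{80899}{32} \approx -2528.1$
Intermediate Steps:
$M = 13$
$U{\left(Q,w \right)} = \frac{7}{6}$ ($U{\left(Q,w \right)} = \left(- \frac{1}{6}\right) \left(-7\right) = \frac{7}{6}$)
$Y{\left(o \right)} = \frac{3 + o}{o}$
$U{\left(3,1 \right)} \left(- \frac{2667}{Y{\left(M \right)}}\right) = \frac{7 \left(- \frac{2667}{\frac{1}{13} \left(3 + 13\right)}\right)}{6} = \frac{7 \left(- \frac{2667}{\frac{1}{13} \cdot 16}\right)}{6} = \frac{7 \left(- \frac{2667}{\frac{16}{13}}\right)}{6} = \frac{7 \left(\left(-2667\right) \frac{13}{16}\right)}{6} = \frac{7}{6} \left(- \frac{34671}{16}\right) = - \frac{80899}{32}$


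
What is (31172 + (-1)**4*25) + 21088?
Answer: 52285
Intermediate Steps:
(31172 + (-1)**4*25) + 21088 = (31172 + 1*25) + 21088 = (31172 + 25) + 21088 = 31197 + 21088 = 52285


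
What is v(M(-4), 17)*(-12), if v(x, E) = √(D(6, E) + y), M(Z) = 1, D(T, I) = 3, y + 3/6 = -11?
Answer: -6*I*√34 ≈ -34.986*I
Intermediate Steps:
y = -23/2 (y = -½ - 11 = -23/2 ≈ -11.500)
v(x, E) = I*√34/2 (v(x, E) = √(3 - 23/2) = √(-17/2) = I*√34/2)
v(M(-4), 17)*(-12) = (I*√34/2)*(-12) = -6*I*√34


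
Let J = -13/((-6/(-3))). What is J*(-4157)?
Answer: 54041/2 ≈ 27021.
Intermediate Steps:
J = -13/2 (J = -13/((-6*(-⅓))) = -13/2 ≈ -6.5000)
J*(-4157) = -13/2*(-4157) = 54041/2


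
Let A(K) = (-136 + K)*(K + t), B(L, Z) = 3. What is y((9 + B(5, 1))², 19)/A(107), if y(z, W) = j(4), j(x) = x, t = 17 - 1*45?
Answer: -4/2291 ≈ -0.0017460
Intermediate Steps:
t = -28 (t = 17 - 45 = -28)
y(z, W) = 4
A(K) = (-136 + K)*(-28 + K) (A(K) = (-136 + K)*(K - 28) = (-136 + K)*(-28 + K))
y((9 + B(5, 1))², 19)/A(107) = 4/(3808 + 107² - 164*107) = 4/(3808 + 11449 - 17548) = 4/(-2291) = 4*(-1/2291) = -4/2291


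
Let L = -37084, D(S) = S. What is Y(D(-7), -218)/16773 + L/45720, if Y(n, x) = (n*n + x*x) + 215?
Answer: 1025497/503190 ≈ 2.0380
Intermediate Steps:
Y(n, x) = 215 + n² + x² (Y(n, x) = (n² + x²) + 215 = 215 + n² + x²)
Y(D(-7), -218)/16773 + L/45720 = (215 + (-7)² + (-218)²)/16773 - 37084/45720 = (215 + 49 + 47524)*(1/16773) - 37084*1/45720 = 47788*(1/16773) - 73/90 = 47788/16773 - 73/90 = 1025497/503190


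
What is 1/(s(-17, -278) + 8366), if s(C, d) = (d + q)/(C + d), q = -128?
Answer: 295/2468376 ≈ 0.00011951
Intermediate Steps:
s(C, d) = (-128 + d)/(C + d) (s(C, d) = (d - 128)/(C + d) = (-128 + d)/(C + d))
1/(s(-17, -278) + 8366) = 1/((-128 - 278)/(-17 - 278) + 8366) = 1/(-406/(-295) + 8366) = 1/(-1/295*(-406) + 8366) = 1/(406/295 + 8366) = 1/(2468376/295) = 295/2468376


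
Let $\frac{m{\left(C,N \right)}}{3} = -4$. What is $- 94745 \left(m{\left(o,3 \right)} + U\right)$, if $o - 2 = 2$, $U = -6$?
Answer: $1705410$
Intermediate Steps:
$o = 4$ ($o = 2 + 2 = 4$)
$m{\left(C,N \right)} = -12$ ($m{\left(C,N \right)} = 3 \left(-4\right) = -12$)
$- 94745 \left(m{\left(o,3 \right)} + U\right) = - 94745 \left(-12 - 6\right) = \left(-94745\right) \left(-18\right) = 1705410$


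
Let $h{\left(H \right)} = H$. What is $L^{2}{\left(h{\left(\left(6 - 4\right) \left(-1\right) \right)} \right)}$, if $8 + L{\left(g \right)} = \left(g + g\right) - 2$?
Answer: $196$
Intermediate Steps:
$L{\left(g \right)} = -10 + 2 g$ ($L{\left(g \right)} = -8 + \left(\left(g + g\right) - 2\right) = -8 + \left(2 g - 2\right) = -8 + \left(-2 + 2 g\right) = -10 + 2 g$)
$L^{2}{\left(h{\left(\left(6 - 4\right) \left(-1\right) \right)} \right)} = \left(-10 + 2 \left(6 - 4\right) \left(-1\right)\right)^{2} = \left(-10 + 2 \cdot 2 \left(-1\right)\right)^{2} = \left(-10 + 2 \left(-2\right)\right)^{2} = \left(-10 - 4\right)^{2} = \left(-14\right)^{2} = 196$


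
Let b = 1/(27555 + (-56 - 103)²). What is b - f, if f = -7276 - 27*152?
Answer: 601273681/52836 ≈ 11380.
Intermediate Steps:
b = 1/52836 (b = 1/(27555 + (-159)²) = 1/(27555 + 25281) = 1/52836 ≈ 1.8926e-5)
f = -11380 (f = -7276 - 1*4104 = -7276 - 4104 = -11380)
b - f = 1/52836 - 1*(-11380) = 1/52836 + 11380 = 601273681/52836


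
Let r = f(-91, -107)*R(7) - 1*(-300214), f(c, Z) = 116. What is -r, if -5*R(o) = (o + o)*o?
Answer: -1489702/5 ≈ -2.9794e+5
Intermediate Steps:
R(o) = -2*o**2/5 (R(o) = -(o + o)*o/5 = -2*o*o/5 = -2*o**2/5)
r = 1489702/5 (r = 116*(-2/5*7**2) - 1*(-300214) = 116*(-2/5*49) + 300214 = 116*(-98/5) + 300214 = -11368/5 + 300214 = 1489702/5 ≈ 2.9794e+5)
-r = -1*1489702/5 = -1489702/5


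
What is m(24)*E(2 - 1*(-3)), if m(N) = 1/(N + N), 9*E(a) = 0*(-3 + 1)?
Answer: 0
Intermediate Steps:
E(a) = 0 (E(a) = (0*(-3 + 1))/9 = (0*(-2))/9 = (1/9)*0 = 0)
m(N) = 1/(2*N)
m(24)*E(2 - 1*(-3)) = ((1/2)/24)*0 = ((1/2)*(1/24))*0 = (1/48)*0 = 0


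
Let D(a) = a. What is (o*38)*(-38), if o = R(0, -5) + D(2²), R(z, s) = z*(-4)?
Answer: -5776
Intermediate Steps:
R(z, s) = -4*z
o = 4 (o = -4*0 + 2² = 0 + 4 = 4)
(o*38)*(-38) = (4*38)*(-38) = 152*(-38) = -5776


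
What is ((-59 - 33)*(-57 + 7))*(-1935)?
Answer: -8901000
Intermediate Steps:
((-59 - 33)*(-57 + 7))*(-1935) = -92*(-50)*(-1935) = 4600*(-1935) = -8901000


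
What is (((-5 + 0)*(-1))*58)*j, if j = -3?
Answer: -870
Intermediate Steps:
(((-5 + 0)*(-1))*58)*j = (((-5 + 0)*(-1))*58)*(-3) = (-5*(-1)*58)*(-3) = (5*58)*(-3) = 290*(-3) = -870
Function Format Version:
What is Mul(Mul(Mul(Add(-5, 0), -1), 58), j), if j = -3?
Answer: -870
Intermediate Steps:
Mul(Mul(Mul(Add(-5, 0), -1), 58), j) = Mul(Mul(Mul(Add(-5, 0), -1), 58), -3) = Mul(Mul(Mul(-5, -1), 58), -3) = Mul(Mul(5, 58), -3) = Mul(290, -3) = -870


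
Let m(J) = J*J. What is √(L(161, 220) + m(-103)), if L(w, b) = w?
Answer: √10770 ≈ 103.78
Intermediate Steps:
m(J) = J²
√(L(161, 220) + m(-103)) = √(161 + (-103)²) = √(161 + 10609) = √10770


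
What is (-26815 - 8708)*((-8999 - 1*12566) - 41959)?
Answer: 2256563052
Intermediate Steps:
(-26815 - 8708)*((-8999 - 1*12566) - 41959) = -35523*((-8999 - 12566) - 41959) = -35523*(-21565 - 41959) = -35523*(-63524) = 2256563052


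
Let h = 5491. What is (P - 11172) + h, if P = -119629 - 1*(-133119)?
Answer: 7809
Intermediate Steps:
P = 13490 (P = -119629 + 133119 = 13490)
(P - 11172) + h = (13490 - 11172) + 5491 = 2318 + 5491 = 7809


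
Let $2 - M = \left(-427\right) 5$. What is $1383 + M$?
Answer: $3520$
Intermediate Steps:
$M = 2137$ ($M = 2 - \left(-427\right) 5 = 2 - -2135 = 2 + 2135 = 2137$)
$1383 + M = 1383 + 2137 = 3520$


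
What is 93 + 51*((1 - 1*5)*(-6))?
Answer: 1317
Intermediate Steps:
93 + 51*((1 - 1*5)*(-6)) = 93 + 51*((1 - 5)*(-6)) = 93 + 51*(-4*(-6)) = 93 + 51*24 = 93 + 1224 = 1317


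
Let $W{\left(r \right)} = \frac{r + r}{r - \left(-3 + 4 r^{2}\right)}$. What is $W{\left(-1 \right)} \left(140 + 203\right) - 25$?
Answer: $318$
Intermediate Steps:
$W{\left(r \right)} = \frac{2 r}{3 + r - 4 r^{2}}$ ($W{\left(r \right)} = \frac{2 r}{r - \left(-3 + 4 r^{2}\right)} = \frac{2 r}{3 + r - 4 r^{2}}$)
$W{\left(-1 \right)} \left(140 + 203\right) - 25 = 2 \left(-1\right) \frac{1}{3 - 1 - 4 \left(-1\right)^{2}} \left(140 + 203\right) - 25 = 2 \left(-1\right) \frac{1}{3 - 1 - 4} \cdot 343 - 25 = 2 \left(-1\right) \frac{1}{-2} \cdot 343 - 25 = 2 \left(-1\right) \left(- \frac{1}{2}\right) 343 - 25 = 1 \cdot 343 - 25 = 343 - 25 = 318$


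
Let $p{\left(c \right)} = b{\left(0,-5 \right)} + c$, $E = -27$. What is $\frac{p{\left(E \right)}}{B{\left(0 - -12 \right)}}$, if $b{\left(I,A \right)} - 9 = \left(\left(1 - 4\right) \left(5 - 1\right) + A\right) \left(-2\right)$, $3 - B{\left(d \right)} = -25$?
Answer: $\frac{4}{7} \approx 0.57143$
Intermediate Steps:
$B{\left(d \right)} = 28$ ($B{\left(d \right)} = 3 - -25 = 3 + 25 = 28$)
$b{\left(I,A \right)} = 33 - 2 A$ ($b{\left(I,A \right)} = 9 + \left(\left(1 - 4\right) \left(5 - 1\right) + A\right) \left(-2\right) = 9 + \left(\left(-3\right) 4 + A\right) \left(-2\right) = 9 + \left(-12 + A\right) \left(-2\right) = 9 - \left(-24 + 2 A\right) = 33 - 2 A$)
$p{\left(c \right)} = 43 + c$ ($p{\left(c \right)} = \left(33 - -10\right) + c = \left(33 + 10\right) + c = 43 + c$)
$\frac{p{\left(E \right)}}{B{\left(0 - -12 \right)}} = \frac{43 - 27}{28} = 16 \cdot \frac{1}{28} = \frac{4}{7}$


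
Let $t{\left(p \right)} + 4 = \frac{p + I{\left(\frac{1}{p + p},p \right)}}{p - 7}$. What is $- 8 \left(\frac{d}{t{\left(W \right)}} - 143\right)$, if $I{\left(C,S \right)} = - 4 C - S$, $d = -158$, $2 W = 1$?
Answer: $\frac{8476}{11} \approx 770.54$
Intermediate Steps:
$W = \frac{1}{2}$ ($W = \frac{1}{2} \cdot 1 = \frac{1}{2} \approx 0.5$)
$I{\left(C,S \right)} = - S - 4 C$
$t{\left(p \right)} = -4 - \frac{2}{p \left(-7 + p\right)}$ ($t{\left(p \right)} = -4 + \frac{p - \left(p + \frac{4}{p + p}\right)}{p - 7} = -4 + \frac{p - \left(p + 4 \frac{1}{2 p}\right)}{-7 + p} = -4 + \frac{p - \left(p + 4 \cdot \frac{1}{2} \frac{1}{p}\right)}{-7 + p} = -4 + \frac{p - \left(p + \frac{2}{p}\right)}{-7 + p} = -4 + \frac{\left(-2\right) \frac{1}{p}}{-7 + p} = -4 - \frac{2}{p \left(-7 + p\right)}$)
$- 8 \left(\frac{d}{t{\left(W \right)}} - 143\right) = - 8 \left(- \frac{158}{2 \frac{1}{\frac{1}{2}} \frac{1}{-7 + \frac{1}{2}} \left(-1 - 1 \left(-7 + \frac{1}{2}\right)\right)} - 143\right) = - 8 \left(- \frac{158}{2 \cdot 2 \frac{1}{- \frac{13}{2}} \left(-1 - 1 \left(- \frac{13}{2}\right)\right)} - 143\right) = - 8 \left(- \frac{158}{2 \cdot 2 \left(- \frac{2}{13}\right) \left(-1 + \frac{13}{2}\right)} - 143\right) = - 8 \left(- \frac{158}{2 \cdot 2 \left(- \frac{2}{13}\right) \frac{11}{2}} - 143\right) = - 8 \left(- \frac{158}{- \frac{44}{13}} - 143\right) = - 8 \left(\left(-158\right) \left(- \frac{13}{44}\right) - 143\right) = - 8 \left(\frac{1027}{22} - 143\right) = \left(-8\right) \left(- \frac{2119}{22}\right) = \frac{8476}{11}$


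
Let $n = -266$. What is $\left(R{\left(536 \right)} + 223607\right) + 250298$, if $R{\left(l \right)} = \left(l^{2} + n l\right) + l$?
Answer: $619161$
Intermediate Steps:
$R{\left(l \right)} = l^{2} - 265 l$ ($R{\left(l \right)} = \left(l^{2} - 266 l\right) + l = l^{2} - 265 l$)
$\left(R{\left(536 \right)} + 223607\right) + 250298 = \left(536 \left(-265 + 536\right) + 223607\right) + 250298 = \left(536 \cdot 271 + 223607\right) + 250298 = \left(145256 + 223607\right) + 250298 = 368863 + 250298 = 619161$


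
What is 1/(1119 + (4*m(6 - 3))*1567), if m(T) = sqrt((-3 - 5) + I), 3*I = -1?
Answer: 3357/985952083 - 31340*I*sqrt(3)/985952083 ≈ 3.4048e-6 - 5.5056e-5*I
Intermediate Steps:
I = -1/3 (I = (1/3)*(-1) = -1/3 ≈ -0.33333)
m(T) = 5*I*sqrt(3)/3 (m(T) = sqrt((-3 - 5) - 1/3) = sqrt(-8 - 1/3) = sqrt(-25/3) = 5*I*sqrt(3)/3)
1/(1119 + (4*m(6 - 3))*1567) = 1/(1119 + (4*(5*I*sqrt(3)/3))*1567) = 1/(1119 + (20*I*sqrt(3)/3)*1567) = 1/(1119 + 31340*I*sqrt(3)/3)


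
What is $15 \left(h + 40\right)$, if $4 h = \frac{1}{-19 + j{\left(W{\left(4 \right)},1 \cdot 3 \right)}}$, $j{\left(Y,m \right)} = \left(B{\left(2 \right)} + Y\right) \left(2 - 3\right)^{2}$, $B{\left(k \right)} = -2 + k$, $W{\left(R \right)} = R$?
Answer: $\frac{2399}{4} \approx 599.75$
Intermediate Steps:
$j{\left(Y,m \right)} = Y$ ($j{\left(Y,m \right)} = \left(\left(-2 + 2\right) + Y\right) \left(2 - 3\right)^{2} = \left(0 + Y\right) \left(-1\right)^{2} = Y 1 = Y$)
$h = - \frac{1}{60}$ ($h = \frac{1}{4 \left(-19 + 4\right)} = \frac{1}{4 \left(-15\right)} = \frac{1}{4} \left(- \frac{1}{15}\right) = - \frac{1}{60} \approx -0.016667$)
$15 \left(h + 40\right) = 15 \left(- \frac{1}{60} + 40\right) = 15 \cdot \frac{2399}{60} = \frac{2399}{4}$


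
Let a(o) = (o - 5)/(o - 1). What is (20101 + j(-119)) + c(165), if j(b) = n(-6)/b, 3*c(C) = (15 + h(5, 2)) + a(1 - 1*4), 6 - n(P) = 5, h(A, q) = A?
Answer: 7178672/357 ≈ 20108.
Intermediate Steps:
a(o) = (-5 + o)/(-1 + o)
n(P) = 1 (n(P) = 6 - 1*5 = 6 - 5 = 1)
c(C) = 22/3 (c(C) = ((15 + 5) + (-5 + (1 - 1*4))/(-1 + (1 - 1*4)))/3 = (20 + (-5 + (1 - 4))/(-1 + (1 - 4)))/3 = (20 + (-5 - 3)/(-1 - 3))/3 = (20 - 8/(-4))/3 = (20 - ¼*(-8))/3 = (20 + 2)/3 = (⅓)*22 = 22/3)
j(b) = 1/b
(20101 + j(-119)) + c(165) = (20101 + 1/(-119)) + 22/3 = (20101 - 1/119) + 22/3 = 2392018/119 + 22/3 = 7178672/357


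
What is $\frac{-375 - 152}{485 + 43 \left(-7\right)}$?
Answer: $- \frac{527}{184} \approx -2.8641$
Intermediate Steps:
$\frac{-375 - 152}{485 + 43 \left(-7\right)} = - \frac{527}{485 - 301} = - \frac{527}{184}$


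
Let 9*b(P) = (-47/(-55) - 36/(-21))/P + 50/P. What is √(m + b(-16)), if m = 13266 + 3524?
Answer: √358364683985/4620 ≈ 129.57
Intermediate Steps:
b(P) = 20239/(3465*P) (b(P) = ((-47/(-55) - 36/(-21))/P + 50/P)/9 = ((-47*(-1/55) - 36*(-1/21))/P + 50/P)/9 = ((47/55 + 12/7)/P + 50/P)/9 = (989/(385*P) + 50/P)/9 = (20239/(385*P))/9 = 20239/(3465*P))
m = 16790
√(m + b(-16)) = √(16790 + (20239/3465)/(-16)) = √(16790 + (20239/3465)*(-1/16)) = √(16790 - 20239/55440) = √(930817361/55440) = √358364683985/4620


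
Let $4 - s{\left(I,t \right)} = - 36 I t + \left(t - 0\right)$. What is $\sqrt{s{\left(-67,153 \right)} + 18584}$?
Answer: $i \sqrt{350601} \approx 592.12 i$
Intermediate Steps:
$s{\left(I,t \right)} = 4 - t + 36 I t$ ($s{\left(I,t \right)} = 4 - \left(- 36 I t + \left(t - 0\right)\right) = 4 - \left(- 36 I t + \left(t + 0\right)\right) = 4 - \left(- 36 I t + t\right) = 4 - \left(t - 36 I t\right) = 4 + \left(- t + 36 I t\right) = 4 - t + 36 I t$)
$\sqrt{s{\left(-67,153 \right)} + 18584} = \sqrt{\left(4 - 153 + 36 \left(-67\right) 153\right) + 18584} = \sqrt{\left(4 - 153 - 369036\right) + 18584} = \sqrt{-369185 + 18584} = \sqrt{-350601} = i \sqrt{350601}$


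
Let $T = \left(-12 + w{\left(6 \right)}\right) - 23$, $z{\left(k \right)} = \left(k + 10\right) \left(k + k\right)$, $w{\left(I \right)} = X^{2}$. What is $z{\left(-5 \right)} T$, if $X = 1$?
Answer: $1700$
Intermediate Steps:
$w{\left(I \right)} = 1$ ($w{\left(I \right)} = 1^{2} = 1$)
$z{\left(k \right)} = 2 k \left(10 + k\right)$ ($z{\left(k \right)} = \left(10 + k\right) 2 k = 2 k \left(10 + k\right)$)
$T = -34$ ($T = \left(-12 + 1\right) - 23 = -11 - 23 = -34$)
$z{\left(-5 \right)} T = 2 \left(-5\right) \left(10 - 5\right) \left(-34\right) = 2 \left(-5\right) 5 \left(-34\right) = \left(-50\right) \left(-34\right) = 1700$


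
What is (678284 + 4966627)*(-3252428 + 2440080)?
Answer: -4585632161028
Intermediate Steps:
(678284 + 4966627)*(-3252428 + 2440080) = 5644911*(-812348) = -4585632161028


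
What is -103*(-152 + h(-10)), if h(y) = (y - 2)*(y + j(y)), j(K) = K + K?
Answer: -21424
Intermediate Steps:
j(K) = 2*K
h(y) = 3*y*(-2 + y) (h(y) = (y - 2)*(y + 2*y) = (-2 + y)*(3*y) = 3*y*(-2 + y))
-103*(-152 + h(-10)) = -103*(-152 + 3*(-10)*(-2 - 10)) = -103*(-152 + 3*(-10)*(-12)) = -103*(-152 + 360) = -103*208 = -21424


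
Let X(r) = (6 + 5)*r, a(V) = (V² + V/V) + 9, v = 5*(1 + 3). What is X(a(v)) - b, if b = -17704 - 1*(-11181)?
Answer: 11033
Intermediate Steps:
v = 20 (v = 5*4 = 20)
a(V) = 10 + V² (a(V) = (V² + 1) + 9 = (1 + V²) + 9 = 10 + V²)
b = -6523 (b = -17704 + 11181 = -6523)
X(r) = 11*r
X(a(v)) - b = 11*(10 + 20²) - 1*(-6523) = 11*(10 + 400) + 6523 = 11*410 + 6523 = 4510 + 6523 = 11033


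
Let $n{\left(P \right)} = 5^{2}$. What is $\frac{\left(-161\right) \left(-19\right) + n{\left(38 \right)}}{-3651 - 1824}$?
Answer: $- \frac{1028}{1825} \approx -0.56329$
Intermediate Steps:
$n{\left(P \right)} = 25$
$\frac{\left(-161\right) \left(-19\right) + n{\left(38 \right)}}{-3651 - 1824} = \frac{\left(-161\right) \left(-19\right) + 25}{-3651 - 1824} = \frac{3059 + 25}{-5475} = 3084 \left(- \frac{1}{5475}\right) = - \frac{1028}{1825}$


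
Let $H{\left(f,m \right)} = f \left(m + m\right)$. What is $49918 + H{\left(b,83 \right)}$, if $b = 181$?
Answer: $79964$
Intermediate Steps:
$H{\left(f,m \right)} = 2 f m$ ($H{\left(f,m \right)} = f 2 m = 2 f m$)
$49918 + H{\left(b,83 \right)} = 49918 + 2 \cdot 181 \cdot 83 = 49918 + 30046 = 79964$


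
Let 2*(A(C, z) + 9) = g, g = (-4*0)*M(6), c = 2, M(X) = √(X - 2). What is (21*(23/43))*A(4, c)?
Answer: -4347/43 ≈ -101.09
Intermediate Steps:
M(X) = √(-2 + X)
g = 0 (g = (-4*0)*√(-2 + 6) = 0*√4 = 0*2 = 0)
A(C, z) = -9 (A(C, z) = -9 + (½)*0 = -9 + 0 = -9)
(21*(23/43))*A(4, c) = (21*(23/43))*(-9) = (483/43)*(-9) = -4347/43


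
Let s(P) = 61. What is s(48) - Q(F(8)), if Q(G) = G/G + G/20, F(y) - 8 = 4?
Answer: 297/5 ≈ 59.400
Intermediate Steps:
F(y) = 12 (F(y) = 8 + 4 = 12)
Q(G) = 1 + G/20 (Q(G) = 1 + G*(1/20) = 1 + G/20)
s(48) - Q(F(8)) = 61 - (1 + (1/20)*12) = 61 - (1 + 3/5) = 61 - 1*8/5 = 61 - 8/5 = 297/5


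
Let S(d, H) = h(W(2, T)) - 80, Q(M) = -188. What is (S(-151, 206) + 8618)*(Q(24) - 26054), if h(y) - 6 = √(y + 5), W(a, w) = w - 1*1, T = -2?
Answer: -224211648 - 26242*√2 ≈ -2.2425e+8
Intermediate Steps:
W(a, w) = -1 + w (W(a, w) = w - 1 = -1 + w)
h(y) = 6 + √(5 + y) (h(y) = 6 + √(y + 5) = 6 + √(5 + y))
S(d, H) = -74 + √2 (S(d, H) = (6 + √(5 + (-1 - 2))) - 80 = (6 + √(5 - 3)) - 80 = (6 + √2) - 80 = -74 + √2)
(S(-151, 206) + 8618)*(Q(24) - 26054) = ((-74 + √2) + 8618)*(-188 - 26054) = (8544 + √2)*(-26242) = -224211648 - 26242*√2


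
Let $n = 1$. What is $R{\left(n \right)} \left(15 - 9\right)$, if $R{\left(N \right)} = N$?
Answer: $6$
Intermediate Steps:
$R{\left(n \right)} \left(15 - 9\right) = 1 \left(15 - 9\right) = 1 \cdot 6 = 6$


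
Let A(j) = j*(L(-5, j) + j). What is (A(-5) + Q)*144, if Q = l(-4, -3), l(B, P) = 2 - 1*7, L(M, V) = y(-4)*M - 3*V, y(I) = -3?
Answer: -18720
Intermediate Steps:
L(M, V) = -3*M - 3*V
l(B, P) = -5 (l(B, P) = 2 - 7 = -5)
A(j) = j*(15 - 2*j) (A(j) = j*((-3*(-5) - 3*j) + j) = j*((15 - 3*j) + j) = j*(15 - 2*j))
Q = -5
(A(-5) + Q)*144 = (-5*(15 - 2*(-5)) - 5)*144 = (-5*(15 + 10) - 5)*144 = (-5*25 - 5)*144 = (-125 - 5)*144 = -130*144 = -18720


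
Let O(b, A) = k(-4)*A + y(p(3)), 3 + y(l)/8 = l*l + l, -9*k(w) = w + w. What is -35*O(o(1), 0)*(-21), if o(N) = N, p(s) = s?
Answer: 52920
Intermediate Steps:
k(w) = -2*w/9 (k(w) = -(w + w)/9 = -2*w/9)
y(l) = -24 + 8*l + 8*l**2 (y(l) = -24 + 8*(l*l + l) = -24 + 8*(l**2 + l) = -24 + 8*(l + l**2) = -24 + (8*l + 8*l**2) = -24 + 8*l + 8*l**2)
O(b, A) = 72 + 8*A/9 (O(b, A) = (-2/9*(-4))*A + (-24 + 8*3 + 8*3**2) = 8*A/9 + (-24 + 24 + 8*9) = 8*A/9 + (-24 + 24 + 72) = 8*A/9 + 72 = 72 + 8*A/9)
-35*O(o(1), 0)*(-21) = -35*(72 + (8/9)*0)*(-21) = -35*(72 + 0)*(-21) = -35*72*(-21) = -2520*(-21) = 52920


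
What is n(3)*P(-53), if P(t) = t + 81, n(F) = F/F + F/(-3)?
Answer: 0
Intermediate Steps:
n(F) = 1 - F/3 (n(F) = 1 + F*(-⅓) = 1 - F/3)
P(t) = 81 + t
n(3)*P(-53) = (1 - ⅓*3)*(81 - 53) = (1 - 1)*28 = 0*28 = 0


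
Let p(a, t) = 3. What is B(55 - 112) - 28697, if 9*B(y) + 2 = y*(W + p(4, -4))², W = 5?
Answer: -261923/9 ≈ -29103.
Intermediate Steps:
B(y) = -2/9 + 64*y/9 (B(y) = -2/9 + (y*(5 + 3)²)/9 = -2/9 + (y*8²)/9 = -2/9 + (y*64)/9 = -2/9 + (64*y)/9 = -2/9 + 64*y/9)
B(55 - 112) - 28697 = (-2/9 + 64*(55 - 112)/9) - 28697 = (-2/9 + (64/9)*(-57)) - 28697 = (-2/9 - 1216/3) - 28697 = -3650/9 - 28697 = -261923/9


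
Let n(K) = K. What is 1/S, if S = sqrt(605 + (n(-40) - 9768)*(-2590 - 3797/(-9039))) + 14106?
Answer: 127504134/1568989900505 - sqrt(2075204476425261)/1568989900505 ≈ 5.2231e-5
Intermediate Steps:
S = 14106 + sqrt(2075204476425261)/9039 (S = sqrt(605 + (-40 - 9768)*(-2590 - 3797/(-9039))) + 14106 = sqrt(605 - 9808*(-2590 - 3797*(-1/9039))) + 14106 = sqrt(605 - 9808*(-2590 + 3797/9039)) + 14106 = sqrt(605 - 9808*(-23407213/9039)) + 14106 = sqrt(605 + 229577945104/9039) + 14106 = sqrt(229583413699/9039) + 14106 = sqrt(2075204476425261)/9039 + 14106 = 14106 + sqrt(2075204476425261)/9039 ≈ 19146.)
1/S = 1/(14106 + sqrt(2075204476425261)/9039)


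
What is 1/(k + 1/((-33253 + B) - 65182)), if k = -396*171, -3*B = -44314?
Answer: -250991/16996106559 ≈ -1.4768e-5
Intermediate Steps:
B = 44314/3 (B = -⅓*(-44314) = 44314/3 ≈ 14771.)
k = -67716
1/(k + 1/((-33253 + B) - 65182)) = 1/(-67716 + 1/((-33253 + 44314/3) - 65182)) = 1/(-67716 + 1/(-55445/3 - 65182)) = 1/(-67716 + 1/(-250991/3)) = 1/(-67716 - 3/250991) = 1/(-16996106559/250991) = -250991/16996106559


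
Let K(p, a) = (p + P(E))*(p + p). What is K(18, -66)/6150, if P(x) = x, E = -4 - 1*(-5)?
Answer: 114/1025 ≈ 0.11122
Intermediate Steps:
E = 1 (E = -4 + 5 = 1)
K(p, a) = 2*p*(1 + p) (K(p, a) = (p + 1)*(p + p) = (1 + p)*(2*p) = 2*p*(1 + p))
K(18, -66)/6150 = (2*18*(1 + 18))/6150 = (2*18*19)*(1/6150) = 684*(1/6150) = 114/1025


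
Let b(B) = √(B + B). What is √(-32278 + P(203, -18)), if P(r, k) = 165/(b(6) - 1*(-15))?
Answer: √(-484005 - 64556*√3)/√(15 + 2*√3) ≈ 179.64*I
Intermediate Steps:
b(B) = √2*√B (b(B) = √(2*B) = √2*√B)
P(r, k) = 165/(15 + 2*√3) (P(r, k) = 165/(√2*√6 - 1*(-15)) = 165/(2*√3 + 15) = 165/(15 + 2*√3))
√(-32278 + P(203, -18)) = √(-32278 + (825/71 - 110*√3/71)) = √(-2290913/71 - 110*√3/71)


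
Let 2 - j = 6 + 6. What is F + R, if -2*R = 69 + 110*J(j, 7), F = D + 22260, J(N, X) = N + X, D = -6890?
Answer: 31001/2 ≈ 15501.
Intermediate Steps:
j = -10 (j = 2 - (6 + 6) = 2 - 1*12 = 2 - 12 = -10)
F = 15370 (F = -6890 + 22260 = 15370)
R = 261/2 (R = -(69 + 110*(-10 + 7))/2 = -(69 + 110*(-3))/2 = -(69 - 330)/2 = -½*(-261) = 261/2 ≈ 130.50)
F + R = 15370 + 261/2 = 31001/2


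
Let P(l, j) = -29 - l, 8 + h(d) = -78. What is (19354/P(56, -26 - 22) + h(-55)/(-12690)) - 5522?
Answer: -124038005/21573 ≈ -5749.7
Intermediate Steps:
h(d) = -86 (h(d) = -8 - 78 = -86)
(19354/P(56, -26 - 22) + h(-55)/(-12690)) - 5522 = (19354/(-29 - 1*56) - 86/(-12690)) - 5522 = (19354/(-29 - 56) - 86*(-1/12690)) - 5522 = (19354/(-85) + 43/6345) - 5522 = (19354*(-1/85) + 43/6345) - 5522 = (-19354/85 + 43/6345) - 5522 = -4911899/21573 - 5522 = -124038005/21573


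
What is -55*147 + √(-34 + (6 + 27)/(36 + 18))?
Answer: -8085 + I*√1202/6 ≈ -8085.0 + 5.7783*I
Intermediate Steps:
-55*147 + √(-34 + (6 + 27)/(36 + 18)) = -8085 + √(-34 + 33/54) = -8085 + √(-34 + 33*(1/54)) = -8085 + √(-34 + 11/18) = -8085 + √(-601/18) = -8085 + I*√1202/6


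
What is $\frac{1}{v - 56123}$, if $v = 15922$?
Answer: $- \frac{1}{40201} \approx -2.4875 \cdot 10^{-5}$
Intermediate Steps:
$\frac{1}{v - 56123} = \frac{1}{15922 - 56123} = \frac{1}{-40201} = - \frac{1}{40201}$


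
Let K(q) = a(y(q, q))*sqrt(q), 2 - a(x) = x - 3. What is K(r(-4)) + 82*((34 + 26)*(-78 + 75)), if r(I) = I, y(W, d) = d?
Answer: -14760 + 18*I ≈ -14760.0 + 18.0*I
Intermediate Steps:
a(x) = 5 - x (a(x) = 2 - (x - 3) = 2 - (-3 + x) = 2 + (3 - x) = 5 - x)
K(q) = sqrt(q)*(5 - q) (K(q) = (5 - q)*sqrt(q) = sqrt(q)*(5 - q))
K(r(-4)) + 82*((34 + 26)*(-78 + 75)) = sqrt(-4)*(5 - 1*(-4)) + 82*((34 + 26)*(-78 + 75)) = (2*I)*(5 + 4) + 82*(60*(-3)) = (2*I)*9 + 82*(-180) = 18*I - 14760 = -14760 + 18*I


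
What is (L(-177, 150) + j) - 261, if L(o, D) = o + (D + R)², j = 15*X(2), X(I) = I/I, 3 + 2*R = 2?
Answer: 87709/4 ≈ 21927.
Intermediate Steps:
R = -½ (R = -3/2 + (½)*2 = -3/2 + 1 = -½ ≈ -0.50000)
X(I) = 1
j = 15 (j = 15*1 = 15)
L(o, D) = o + (-½ + D)² (L(o, D) = o + (D - ½)² = o + (-½ + D)²)
(L(-177, 150) + j) - 261 = ((¼ - 177 + 150² - 1*150) + 15) - 261 = ((¼ - 177 + 22500 - 150) + 15) - 261 = (88693/4 + 15) - 261 = 88753/4 - 261 = 87709/4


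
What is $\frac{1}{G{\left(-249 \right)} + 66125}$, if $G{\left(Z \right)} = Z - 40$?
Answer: $\frac{1}{65836} \approx 1.5189 \cdot 10^{-5}$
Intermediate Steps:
$G{\left(Z \right)} = -40 + Z$ ($G{\left(Z \right)} = Z - 40 = -40 + Z$)
$\frac{1}{G{\left(-249 \right)} + 66125} = \frac{1}{\left(-40 - 249\right) + 66125} = \frac{1}{-289 + 66125} = \frac{1}{65836}$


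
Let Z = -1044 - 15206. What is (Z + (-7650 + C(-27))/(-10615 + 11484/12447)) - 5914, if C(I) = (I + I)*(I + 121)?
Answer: -325333718058/14679269 ≈ -22163.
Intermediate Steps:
C(I) = 2*I*(121 + I) (C(I) = (2*I)*(121 + I) = 2*I*(121 + I))
Z = -16250
(Z + (-7650 + C(-27))/(-10615 + 11484/12447)) - 5914 = (-16250 + (-7650 + 2*(-27)*(121 - 27))/(-10615 + 11484/12447)) - 5914 = (-16250 + (-7650 + 2*(-27)*94)/(-10615 + 11484*(1/12447))) - 5914 = (-16250 + (-7650 - 5076)/(-10615 + 1276/1383)) - 5914 = (-16250 - 12726/(-14679269/1383)) - 5914 = (-16250 - 12726*(-1383/14679269)) - 5914 = (-16250 + 17600058/14679269) - 5914 = -238520521192/14679269 - 5914 = -325333718058/14679269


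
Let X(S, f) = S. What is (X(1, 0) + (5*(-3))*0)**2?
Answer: 1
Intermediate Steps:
(X(1, 0) + (5*(-3))*0)**2 = (1 + (5*(-3))*0)**2 = (1 - 15*0)**2 = (1 + 0)**2 = 1**2 = 1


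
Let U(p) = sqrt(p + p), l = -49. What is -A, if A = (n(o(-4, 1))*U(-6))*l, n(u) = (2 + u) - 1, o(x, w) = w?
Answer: 196*I*sqrt(3) ≈ 339.48*I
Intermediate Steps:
n(u) = 1 + u
U(p) = sqrt(2)*sqrt(p) (U(p) = sqrt(2*p) = sqrt(2)*sqrt(p))
A = -196*I*sqrt(3) (A = ((1 + 1)*(sqrt(2)*sqrt(-6)))*(-49) = (2*(sqrt(2)*(I*sqrt(6))))*(-49) = (2*(2*I*sqrt(3)))*(-49) = (4*I*sqrt(3))*(-49) = -196*I*sqrt(3) ≈ -339.48*I)
-A = -(-196)*I*sqrt(3) = 196*I*sqrt(3)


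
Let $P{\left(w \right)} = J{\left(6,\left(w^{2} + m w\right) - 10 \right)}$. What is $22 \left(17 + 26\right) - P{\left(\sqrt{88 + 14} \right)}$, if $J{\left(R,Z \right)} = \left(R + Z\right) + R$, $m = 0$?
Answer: $842$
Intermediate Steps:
$J{\left(R,Z \right)} = Z + 2 R$
$P{\left(w \right)} = 2 + w^{2}$ ($P{\left(w \right)} = \left(\left(w^{2} + 0 w\right) - 10\right) + 2 \cdot 6 = \left(\left(w^{2} + 0\right) - 10\right) + 12 = \left(w^{2} - 10\right) + 12 = \left(-10 + w^{2}\right) + 12 = 2 + w^{2}$)
$22 \left(17 + 26\right) - P{\left(\sqrt{88 + 14} \right)} = 22 \left(17 + 26\right) - \left(2 + \left(\sqrt{88 + 14}\right)^{2}\right) = 22 \cdot 43 - \left(2 + \left(\sqrt{102}\right)^{2}\right) = 946 - \left(2 + 102\right) = 946 - 104 = 842$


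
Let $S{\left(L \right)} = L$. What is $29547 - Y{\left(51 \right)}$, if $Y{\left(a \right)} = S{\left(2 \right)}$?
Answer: $29545$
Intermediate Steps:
$Y{\left(a \right)} = 2$
$29547 - Y{\left(51 \right)} = 29547 - 2 = 29545$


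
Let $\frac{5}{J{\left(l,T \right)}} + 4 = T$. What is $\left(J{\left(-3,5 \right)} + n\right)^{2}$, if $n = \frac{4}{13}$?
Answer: $\frac{4761}{169} \approx 28.172$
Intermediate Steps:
$J{\left(l,T \right)} = \frac{5}{-4 + T}$
$n = \frac{4}{13}$ ($n = 4 \cdot \frac{1}{13} = \frac{4}{13} \approx 0.30769$)
$\left(J{\left(-3,5 \right)} + n\right)^{2} = \left(\frac{5}{-4 + 5} + \frac{4}{13}\right)^{2} = \left(\frac{5}{1} + \frac{4}{13}\right)^{2} = \left(5 \cdot 1 + \frac{4}{13}\right)^{2} = \left(5 + \frac{4}{13}\right)^{2} = \left(\frac{69}{13}\right)^{2} = \frac{4761}{169}$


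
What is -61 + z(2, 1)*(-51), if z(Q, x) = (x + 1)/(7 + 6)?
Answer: -895/13 ≈ -68.846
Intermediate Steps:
z(Q, x) = 1/13 + x/13 (z(Q, x) = (1 + x)/13 = (1 + x)*(1/13) = 1/13 + x/13)
-61 + z(2, 1)*(-51) = -61 + (1/13 + (1/13)*1)*(-51) = -61 + (1/13 + 1/13)*(-51) = -61 + (2/13)*(-51) = -61 - 102/13 = -895/13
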